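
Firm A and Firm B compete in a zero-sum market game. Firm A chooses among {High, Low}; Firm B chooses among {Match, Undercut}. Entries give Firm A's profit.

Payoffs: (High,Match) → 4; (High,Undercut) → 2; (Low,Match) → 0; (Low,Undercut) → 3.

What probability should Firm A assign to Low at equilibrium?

Row minima: High → 2, Low → 0; maximin = 2.
Column maxima: Match → 4, Undercut → 3; minimax = 3.
2 ≠ 3, so there is no saddle point; optimal play is mixed.
Let Firm A play High with probability p. Expected payoff against Match: 4p + 0(1−p) = 4p; against Undercut: 2p + 3(1−p) = −p + 3.
Setting these equal: 4p = −p + 3 ⇒ 5p = 3 ⇒ p = 3/5, and the value is (4)·(3/5) = 12/5.
For Firm B: with q = P(Match), equating High's and Low's payoffs gives 2q + 2 = −3q + 3 ⇒ q = 1/5.

2/5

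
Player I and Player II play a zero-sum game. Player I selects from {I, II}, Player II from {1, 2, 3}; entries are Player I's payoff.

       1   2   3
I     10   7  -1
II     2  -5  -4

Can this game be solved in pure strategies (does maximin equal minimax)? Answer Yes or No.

Yes

Row minima: I → -1, II → -5; maximin = -1.
Column maxima: 1 → 10, 2 → 7, 3 → -1; minimax = -1.
maximin = minimax = -1, so a saddle point exists.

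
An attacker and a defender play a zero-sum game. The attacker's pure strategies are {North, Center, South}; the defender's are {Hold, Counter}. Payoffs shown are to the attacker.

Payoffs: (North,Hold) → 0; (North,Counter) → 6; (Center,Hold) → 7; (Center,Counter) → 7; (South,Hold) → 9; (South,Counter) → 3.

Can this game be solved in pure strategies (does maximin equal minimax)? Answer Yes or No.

Yes

Row minima: North → 0, Center → 7, South → 3; maximin = 7.
Column maxima: Hold → 9, Counter → 7; minimax = 7.
maximin = minimax = 7, so a saddle point exists.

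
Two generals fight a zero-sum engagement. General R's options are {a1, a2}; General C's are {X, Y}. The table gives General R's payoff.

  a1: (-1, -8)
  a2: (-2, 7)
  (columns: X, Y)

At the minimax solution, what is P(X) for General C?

Row minima: a1 → -8, a2 → -2; maximin = -2.
Column maxima: X → -1, Y → 7; minimax = -1.
-2 ≠ -1, so there is no saddle point; optimal play is mixed.
Let General R play a1 with probability p. Expected payoff against X: (-1)p + (-2)(1−p) = p − 2; against Y: (-8)p + 7(1−p) = −15p + 7.
Setting these equal: p − 2 = −15p + 7 ⇒ 16p = 9 ⇒ p = 9/16, and the value is (1)·(9/16) − 2 = -23/16.
For General C: with q = P(X), equating a1's and a2's payoffs gives 7q − 8 = −9q + 7 ⇒ q = 15/16.

15/16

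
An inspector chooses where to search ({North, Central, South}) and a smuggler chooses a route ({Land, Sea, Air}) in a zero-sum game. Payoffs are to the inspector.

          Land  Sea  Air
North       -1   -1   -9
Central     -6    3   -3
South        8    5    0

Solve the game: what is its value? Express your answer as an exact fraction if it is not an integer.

Row minima: North → -9, Central → -6, South → 0; maximin = 0.
Column maxima: Land → 8, Sea → 5, Air → 0; minimax = 0.
Since maximin = minimax = 0, there is a saddle point and the value is 0.

0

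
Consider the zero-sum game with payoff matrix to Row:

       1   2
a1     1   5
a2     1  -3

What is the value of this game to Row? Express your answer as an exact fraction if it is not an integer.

1

Row minima: a1 → 1, a2 → -3; maximin = 1.
Column maxima: 1 → 1, 2 → 5; minimax = 1.
Since maximin = minimax = 1, there is a saddle point and the value is 1.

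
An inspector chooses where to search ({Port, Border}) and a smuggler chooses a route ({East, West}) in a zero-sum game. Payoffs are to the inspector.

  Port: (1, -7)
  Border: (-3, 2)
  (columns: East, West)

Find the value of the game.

-19/13

Row minima: Port → -7, Border → -3; maximin = -3.
Column maxima: East → 1, West → 2; minimax = 1.
-3 ≠ 1, so there is no saddle point; optimal play is mixed.
Let the inspector play Port with probability p. Expected payoff against East: 1p + (-3)(1−p) = 4p − 3; against West: (-7)p + 2(1−p) = −9p + 2.
Setting these equal: 4p − 3 = −9p + 2 ⇒ 13p = 5 ⇒ p = 5/13, and the value is (4)·(5/13) − 3 = -19/13.
For the smuggler: with q = P(East), equating Port's and Border's payoffs gives 8q − 7 = −5q + 2 ⇒ q = 9/13.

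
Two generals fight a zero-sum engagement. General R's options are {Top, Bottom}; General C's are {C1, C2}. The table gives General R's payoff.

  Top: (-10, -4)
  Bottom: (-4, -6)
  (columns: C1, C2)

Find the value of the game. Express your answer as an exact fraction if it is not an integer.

-11/2

Row minima: Top → -10, Bottom → -6; maximin = -6.
Column maxima: C1 → -4, C2 → -4; minimax = -4.
-6 ≠ -4, so there is no saddle point; optimal play is mixed.
Let General R play Top with probability p. Expected payoff against C1: (-10)p + (-4)(1−p) = −6p − 4; against C2: (-4)p + (-6)(1−p) = 2p − 6.
Setting these equal: −6p − 4 = 2p − 6 ⇒ −8p = -2 ⇒ p = 1/4, and the value is (-6)·(1/4) − 4 = -11/2.
For General C: with q = P(C1), equating Top's and Bottom's payoffs gives −6q − 4 = 2q − 6 ⇒ q = 1/4.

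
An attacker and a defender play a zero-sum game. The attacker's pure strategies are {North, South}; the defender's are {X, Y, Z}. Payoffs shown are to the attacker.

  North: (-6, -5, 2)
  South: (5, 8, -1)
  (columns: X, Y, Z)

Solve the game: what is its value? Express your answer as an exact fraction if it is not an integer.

2/7

Row minima: North → -6, South → -1; maximin = -1.
Column maxima: X → 5, Y → 8, Z → 2; minimax = 2.
-1 ≠ 2, so there is no saddle point; optimal play is mixed.
Y is strictly dominated by X (it gives the attacker strictly more in every row), so the defender never plays it.
On the remaining 2×2 (North, South vs X, Z):
Let the attacker play North with probability p. Expected payoff against X: (-6)p + 5(1−p) = −11p + 5; against Z: 2p + (-1)(1−p) = 3p − 1.
Setting these equal: −11p + 5 = 3p − 1 ⇒ −14p = -6 ⇒ p = 3/7, and the value is (-11)·(3/7) + 5 = 2/7.
For the defender: with q = P(X), equating North's and South's payoffs gives −8q + 2 = 6q − 1 ⇒ q = 3/14.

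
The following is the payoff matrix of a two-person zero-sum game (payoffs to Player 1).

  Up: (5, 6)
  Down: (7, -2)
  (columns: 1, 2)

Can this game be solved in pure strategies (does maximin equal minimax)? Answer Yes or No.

No

Row minima: Up → 5, Down → -2; maximin = 5.
Column maxima: 1 → 7, 2 → 6; minimax = 6.
5 ≠ 6, so no pure-strategy equilibrium exists.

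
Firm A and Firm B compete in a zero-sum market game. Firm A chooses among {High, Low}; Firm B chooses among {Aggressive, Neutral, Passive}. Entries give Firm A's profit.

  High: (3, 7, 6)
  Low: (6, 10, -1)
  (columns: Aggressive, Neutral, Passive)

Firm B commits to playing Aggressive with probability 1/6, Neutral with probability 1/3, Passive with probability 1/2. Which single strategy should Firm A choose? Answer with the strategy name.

Expected payoff of High: (1/6)·3 + (1/3)·7 + (1/2)·6 = 35/6.
Expected payoff of Low: (1/6)·6 + (1/3)·10 + (1/2)·(-1) = 23/6.
The largest is 35/6, so Firm A's best response is High.

High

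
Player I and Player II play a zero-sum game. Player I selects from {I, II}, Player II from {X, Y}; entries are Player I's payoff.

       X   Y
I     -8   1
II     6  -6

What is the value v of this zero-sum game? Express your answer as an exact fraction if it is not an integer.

Row minima: I → -8, II → -6; maximin = -6.
Column maxima: X → 6, Y → 1; minimax = 1.
-6 ≠ 1, so there is no saddle point; optimal play is mixed.
Let Player I play I with probability p. Expected payoff against X: (-8)p + 6(1−p) = −14p + 6; against Y: 1p + (-6)(1−p) = 7p − 6.
Setting these equal: −14p + 6 = 7p − 6 ⇒ −21p = -12 ⇒ p = 4/7, and the value is (-14)·(4/7) + 6 = -2.
For Player II: with q = P(X), equating I's and II's payoffs gives −9q + 1 = 12q − 6 ⇒ q = 1/3.

-2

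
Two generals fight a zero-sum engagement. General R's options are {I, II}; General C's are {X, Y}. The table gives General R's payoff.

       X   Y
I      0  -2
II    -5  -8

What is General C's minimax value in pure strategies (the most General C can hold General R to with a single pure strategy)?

Column maxima: X → 0, Y → -2.
The smallest of these is -2.

-2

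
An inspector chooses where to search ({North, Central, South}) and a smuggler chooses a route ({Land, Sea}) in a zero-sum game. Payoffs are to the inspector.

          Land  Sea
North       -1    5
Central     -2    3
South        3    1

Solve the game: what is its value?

Row minima: North → -1, Central → -2, South → 1; maximin = 1.
Column maxima: Land → 3, Sea → 5; minimax = 3.
1 ≠ 3, so there is no saddle point; optimal play is mixed.
Central is strictly dominated by North, so the inspector never plays it.
On the remaining 2×2 (North, South vs Land, Sea):
Let the inspector play North with probability p. Expected payoff against Land: (-1)p + 3(1−p) = −4p + 3; against Sea: 5p + 1(1−p) = 4p + 1.
Setting these equal: −4p + 3 = 4p + 1 ⇒ −8p = -2 ⇒ p = 1/4, and the value is (-4)·(1/4) + 3 = 2.
For the smuggler: with q = P(Land), equating North's and South's payoffs gives −6q + 5 = 2q + 1 ⇒ q = 1/2.

2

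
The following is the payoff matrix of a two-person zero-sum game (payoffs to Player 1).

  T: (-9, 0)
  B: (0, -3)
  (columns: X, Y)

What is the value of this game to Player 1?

-9/4

Row minima: T → -9, B → -3; maximin = -3.
Column maxima: X → 0, Y → 0; minimax = 0.
-3 ≠ 0, so there is no saddle point; optimal play is mixed.
Let Player 1 play T with probability p. Expected payoff against X: (-9)p + 0(1−p) = −9p; against Y: 0p + (-3)(1−p) = 3p − 3.
Setting these equal: −9p = 3p − 3 ⇒ −12p = -3 ⇒ p = 1/4, and the value is (-9)·(1/4) = -9/4.
For Player 2: with q = P(X), equating T's and B's payoffs gives −9q = 3q − 3 ⇒ q = 1/4.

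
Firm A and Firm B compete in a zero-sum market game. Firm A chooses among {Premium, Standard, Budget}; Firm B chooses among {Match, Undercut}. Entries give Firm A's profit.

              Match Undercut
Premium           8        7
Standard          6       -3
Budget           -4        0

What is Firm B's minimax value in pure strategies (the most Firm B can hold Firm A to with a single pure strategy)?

Column maxima: Match → 8, Undercut → 7.
The smallest of these is 7.

7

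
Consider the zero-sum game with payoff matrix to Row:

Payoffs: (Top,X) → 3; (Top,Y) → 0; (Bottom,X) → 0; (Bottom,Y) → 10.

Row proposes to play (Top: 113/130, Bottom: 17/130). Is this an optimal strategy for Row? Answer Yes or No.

No

Against X this mix gives (113/130)·3 + (17/130)·0 = 339/130.
Against Y this mix gives (113/130)·0 + (17/130)·10 = 17/13.
Column will play Y, holding Row to 17/13. Shifting weight toward the row that does better against Y would raise this floor (the equalizing mix achieves 30/13 against both Y and X), so the proposed strategy is not optimal.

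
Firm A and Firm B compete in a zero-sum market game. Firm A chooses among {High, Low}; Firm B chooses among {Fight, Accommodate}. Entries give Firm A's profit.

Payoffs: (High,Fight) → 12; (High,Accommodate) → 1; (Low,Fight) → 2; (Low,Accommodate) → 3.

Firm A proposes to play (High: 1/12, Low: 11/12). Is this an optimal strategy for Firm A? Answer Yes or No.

Against Fight this mix gives (1/12)·12 + (11/12)·2 = 17/6.
Against Accommodate this mix gives (1/12)·1 + (11/12)·3 = 17/6.
All of Firm B's active replies (Fight, Accommodate) yield 17/6, and no column does worse for Firm A. The mix makes Firm B indifferent and guarantees 17/6, so it is optimal.

Yes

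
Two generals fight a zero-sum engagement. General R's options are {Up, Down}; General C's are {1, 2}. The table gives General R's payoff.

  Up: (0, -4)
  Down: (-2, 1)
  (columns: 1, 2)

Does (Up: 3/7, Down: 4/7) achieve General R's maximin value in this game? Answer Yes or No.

Against 1 this mix gives (3/7)·0 + (4/7)·(-2) = -8/7.
Against 2 this mix gives (3/7)·(-4) + (4/7)·1 = -8/7.
All of General C's active replies (1, 2) yield -8/7, and no column does worse for General R. The mix makes General C indifferent and guarantees -8/7, so it is optimal.

Yes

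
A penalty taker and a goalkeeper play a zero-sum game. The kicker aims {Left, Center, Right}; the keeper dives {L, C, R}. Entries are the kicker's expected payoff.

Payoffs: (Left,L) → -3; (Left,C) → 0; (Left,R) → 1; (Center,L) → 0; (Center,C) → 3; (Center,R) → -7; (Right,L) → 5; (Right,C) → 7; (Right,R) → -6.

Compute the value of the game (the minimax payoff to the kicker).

-13/15

Row minima: Left → -3, Center → -7, Right → -6; maximin = -3.
Column maxima: L → 5, C → 7, R → 1; minimax = 1.
-3 ≠ 1, so there is no saddle point; optimal play is mixed.
Center is strictly dominated by Right, so the kicker never plays it.
C is strictly dominated by L (it gives the kicker strictly more in every row), so the keeper never plays it.
On the remaining 2×2 (Left, Right vs L, R):
Let the kicker play Left with probability p. Expected payoff against L: (-3)p + 5(1−p) = −8p + 5; against R: 1p + (-6)(1−p) = 7p − 6.
Setting these equal: −8p + 5 = 7p − 6 ⇒ −15p = -11 ⇒ p = 11/15, and the value is (-8)·(11/15) + 5 = -13/15.
For the keeper: with q = P(L), equating Left's and Right's payoffs gives −4q + 1 = 11q − 6 ⇒ q = 7/15.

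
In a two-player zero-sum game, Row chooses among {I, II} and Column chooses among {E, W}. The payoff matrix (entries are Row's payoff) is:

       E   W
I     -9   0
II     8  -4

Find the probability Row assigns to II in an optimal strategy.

3/7

Row minima: I → -9, II → -4; maximin = -4.
Column maxima: E → 8, W → 0; minimax = 0.
-4 ≠ 0, so there is no saddle point; optimal play is mixed.
Let Row play I with probability p. Expected payoff against E: (-9)p + 8(1−p) = −17p + 8; against W: 0p + (-4)(1−p) = 4p − 4.
Setting these equal: −17p + 8 = 4p − 4 ⇒ −21p = -12 ⇒ p = 4/7, and the value is (-17)·(4/7) + 8 = -12/7.
For Column: with q = P(E), equating I's and II's payoffs gives −9q = 12q − 4 ⇒ q = 4/21.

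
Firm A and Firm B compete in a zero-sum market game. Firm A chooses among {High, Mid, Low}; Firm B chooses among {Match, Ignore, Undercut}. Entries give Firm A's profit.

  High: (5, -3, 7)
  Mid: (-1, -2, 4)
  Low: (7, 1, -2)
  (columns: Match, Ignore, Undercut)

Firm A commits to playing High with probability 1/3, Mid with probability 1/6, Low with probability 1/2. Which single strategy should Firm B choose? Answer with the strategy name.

Ignore

If Firm B plays Match, Firm A's expected payoff is (1/3)·5 + (1/6)·(-1) + (1/2)·7 = 5.
If Firm B plays Ignore, Firm A's expected payoff is (1/3)·(-3) + (1/6)·(-2) + (1/2)·1 = -5/6.
If Firm B plays Undercut, Firm A's expected payoff is (1/3)·7 + (1/6)·4 + (1/2)·(-2) = 2.
Firm B minimizes Firm A's payoff; the smallest is -5/6, so the best response is Ignore.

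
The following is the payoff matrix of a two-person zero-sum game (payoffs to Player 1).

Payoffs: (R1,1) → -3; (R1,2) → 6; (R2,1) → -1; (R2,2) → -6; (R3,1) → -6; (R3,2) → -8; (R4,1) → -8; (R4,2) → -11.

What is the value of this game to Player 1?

-12/7

Row minima: R1 → -3, R2 → -6, R3 → -8, R4 → -11; maximin = -3.
Column maxima: 1 → -1, 2 → 6; minimax = -1.
-3 ≠ -1, so there is no saddle point; optimal play is mixed.
R3 is strictly dominated by R1, so Player 1 never plays it.
R4 is strictly dominated by R1, so Player 1 never plays it.
On the remaining 2×2 (R1, R2 vs 1, 2):
Let Player 1 play R1 with probability p. Expected payoff against 1: (-3)p + (-1)(1−p) = −2p − 1; against 2: 6p + (-6)(1−p) = 12p − 6.
Setting these equal: −2p − 1 = 12p − 6 ⇒ −14p = -5 ⇒ p = 5/14, and the value is (-2)·(5/14) − 1 = -12/7.
For Player 2: with q = P(1), equating R1's and R2's payoffs gives −9q + 6 = 5q − 6 ⇒ q = 6/7.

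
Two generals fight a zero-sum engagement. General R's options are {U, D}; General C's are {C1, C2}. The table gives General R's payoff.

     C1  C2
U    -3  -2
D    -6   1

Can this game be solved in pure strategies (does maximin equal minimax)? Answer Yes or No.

Yes

Row minima: U → -3, D → -6; maximin = -3.
Column maxima: C1 → -3, C2 → 1; minimax = -3.
maximin = minimax = -3, so a saddle point exists.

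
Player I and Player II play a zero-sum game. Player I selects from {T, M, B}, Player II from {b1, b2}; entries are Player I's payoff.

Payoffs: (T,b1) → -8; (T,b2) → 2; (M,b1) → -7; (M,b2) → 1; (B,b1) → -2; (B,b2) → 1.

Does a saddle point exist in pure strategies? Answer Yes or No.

Yes

Row minima: T → -8, M → -7, B → -2; maximin = -2.
Column maxima: b1 → -2, b2 → 2; minimax = -2.
maximin = minimax = -2, so a saddle point exists.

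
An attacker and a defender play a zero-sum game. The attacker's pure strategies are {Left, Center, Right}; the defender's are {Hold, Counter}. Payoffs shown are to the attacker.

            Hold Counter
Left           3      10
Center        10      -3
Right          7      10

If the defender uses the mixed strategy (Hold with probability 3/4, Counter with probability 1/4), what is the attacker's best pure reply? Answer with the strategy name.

Right

Expected payoff of Left: (3/4)·3 + (1/4)·10 = 19/4.
Expected payoff of Center: (3/4)·10 + (1/4)·(-3) = 27/4.
Expected payoff of Right: (3/4)·7 + (1/4)·10 = 31/4.
The largest is 31/4, so the attacker's best response is Right.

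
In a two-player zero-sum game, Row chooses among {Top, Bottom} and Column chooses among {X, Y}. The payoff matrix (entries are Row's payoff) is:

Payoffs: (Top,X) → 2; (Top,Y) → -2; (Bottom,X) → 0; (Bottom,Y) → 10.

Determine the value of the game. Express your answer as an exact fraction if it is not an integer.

Row minima: Top → -2, Bottom → 0; maximin = 0.
Column maxima: X → 2, Y → 10; minimax = 2.
0 ≠ 2, so there is no saddle point; optimal play is mixed.
Let Row play Top with probability p. Expected payoff against X: 2p + 0(1−p) = 2p; against Y: (-2)p + 10(1−p) = −12p + 10.
Setting these equal: 2p = −12p + 10 ⇒ 14p = 10 ⇒ p = 5/7, and the value is (2)·(5/7) = 10/7.
For Column: with q = P(X), equating Top's and Bottom's payoffs gives 4q − 2 = −10q + 10 ⇒ q = 6/7.

10/7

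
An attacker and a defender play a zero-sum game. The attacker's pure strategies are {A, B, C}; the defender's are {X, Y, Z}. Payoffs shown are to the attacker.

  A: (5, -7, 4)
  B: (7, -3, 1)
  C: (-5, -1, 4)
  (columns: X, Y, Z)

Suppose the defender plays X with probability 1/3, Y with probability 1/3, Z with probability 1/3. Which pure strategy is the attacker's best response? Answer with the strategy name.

Expected payoff of A: (1/3)·5 + (1/3)·(-7) + (1/3)·4 = 2/3.
Expected payoff of B: (1/3)·7 + (1/3)·(-3) + (1/3)·1 = 5/3.
Expected payoff of C: (1/3)·(-5) + (1/3)·(-1) + (1/3)·4 = -2/3.
The largest is 5/3, so the attacker's best response is B.

B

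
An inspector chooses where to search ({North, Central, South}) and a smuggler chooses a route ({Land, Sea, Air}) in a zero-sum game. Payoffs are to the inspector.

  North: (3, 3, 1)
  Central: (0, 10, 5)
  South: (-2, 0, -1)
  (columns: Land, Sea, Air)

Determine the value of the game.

Row minima: North → 1, Central → 0, South → -2; maximin = 1.
Column maxima: Land → 3, Sea → 10, Air → 5; minimax = 3.
1 ≠ 3, so there is no saddle point; optimal play is mixed.
South is strictly dominated by North, so the inspector never plays it.
Sea is strictly dominated by Air (it gives the inspector strictly more in every row), so the smuggler never plays it.
On the remaining 2×2 (North, Central vs Land, Air):
Let the inspector play North with probability p. Expected payoff against Land: 3p + 0(1−p) = 3p; against Air: 1p + 5(1−p) = −4p + 5.
Setting these equal: 3p = −4p + 5 ⇒ 7p = 5 ⇒ p = 5/7, and the value is (3)·(5/7) = 15/7.
For the smuggler: with q = P(Land), equating North's and Central's payoffs gives 2q + 1 = −5q + 5 ⇒ q = 4/7.

15/7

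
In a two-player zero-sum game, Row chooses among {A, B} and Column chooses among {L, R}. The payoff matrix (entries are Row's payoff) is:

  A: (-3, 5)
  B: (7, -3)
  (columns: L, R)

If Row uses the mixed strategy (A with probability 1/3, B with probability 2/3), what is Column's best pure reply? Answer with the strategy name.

R

If Column plays L, Row's expected payoff is (1/3)·(-3) + (2/3)·7 = 11/3.
If Column plays R, Row's expected payoff is (1/3)·5 + (2/3)·(-3) = -1/3.
Column minimizes Row's payoff; the smallest is -1/3, so the best response is R.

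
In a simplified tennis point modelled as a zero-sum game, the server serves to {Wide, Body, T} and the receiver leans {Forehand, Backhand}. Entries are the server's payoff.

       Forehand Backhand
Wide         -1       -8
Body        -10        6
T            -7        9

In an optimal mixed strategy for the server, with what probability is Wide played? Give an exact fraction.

16/23

Row minima: Wide → -8, Body → -10, T → -7; maximin = -7.
Column maxima: Forehand → -1, Backhand → 9; minimax = -1.
-7 ≠ -1, so there is no saddle point; optimal play is mixed.
Body is strictly dominated by T, so the server never plays it.
On the remaining 2×2 (Wide, T vs Forehand, Backhand):
Let the server play Wide with probability p. Expected payoff against Forehand: (-1)p + (-7)(1−p) = 6p − 7; against Backhand: (-8)p + 9(1−p) = −17p + 9.
Setting these equal: 6p − 7 = −17p + 9 ⇒ 23p = 16 ⇒ p = 16/23, and the value is (6)·(16/23) − 7 = -65/23.
For the receiver: with q = P(Forehand), equating Wide's and T's payoffs gives 7q − 8 = −16q + 9 ⇒ q = 17/23.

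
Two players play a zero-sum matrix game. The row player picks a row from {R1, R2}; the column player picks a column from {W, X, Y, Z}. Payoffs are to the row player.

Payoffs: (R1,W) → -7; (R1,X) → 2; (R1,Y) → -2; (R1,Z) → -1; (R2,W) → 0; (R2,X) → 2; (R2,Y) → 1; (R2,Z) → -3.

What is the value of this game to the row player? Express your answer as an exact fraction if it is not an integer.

-7/3

Row minima: R1 → -7, R2 → -3; maximin = -3.
Column maxima: W → 0, X → 2, Y → 1, Z → -1; minimax = -1.
-3 ≠ -1, so there is no saddle point; optimal play is mixed.
X is strictly dominated by W (it gives the row player strictly more in every row), so the column player never plays it.
Y is strictly dominated by W (it gives the row player strictly more in every row), so the column player never plays it.
On the remaining 2×2 (R1, R2 vs W, Z):
Let the row player play R1 with probability p. Expected payoff against W: (-7)p + 0(1−p) = −7p; against Z: (-1)p + (-3)(1−p) = 2p − 3.
Setting these equal: −7p = 2p − 3 ⇒ −9p = -3 ⇒ p = 1/3, and the value is (-7)·(1/3) = -7/3.
For the column player: with q = P(W), equating R1's and R2's payoffs gives −6q − 1 = 3q − 3 ⇒ q = 2/9.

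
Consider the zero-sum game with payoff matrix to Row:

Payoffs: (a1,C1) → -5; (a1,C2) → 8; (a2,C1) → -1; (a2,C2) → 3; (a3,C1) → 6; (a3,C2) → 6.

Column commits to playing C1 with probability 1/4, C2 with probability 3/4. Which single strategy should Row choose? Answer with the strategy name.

Expected payoff of a1: (1/4)·(-5) + (3/4)·8 = 19/4.
Expected payoff of a2: (1/4)·(-1) + (3/4)·3 = 2.
Expected payoff of a3: (1/4)·6 + (3/4)·6 = 6.
The largest is 6, so Row's best response is a3.

a3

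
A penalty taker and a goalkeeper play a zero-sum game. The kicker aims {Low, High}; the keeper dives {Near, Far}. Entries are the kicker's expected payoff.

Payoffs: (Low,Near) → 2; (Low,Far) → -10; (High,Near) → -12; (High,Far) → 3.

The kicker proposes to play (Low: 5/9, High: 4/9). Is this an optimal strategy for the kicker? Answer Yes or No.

Yes

Against Near this mix gives (5/9)·2 + (4/9)·(-12) = -38/9.
Against Far this mix gives (5/9)·(-10) + (4/9)·3 = -38/9.
All of the keeper's active replies (Near, Far) yield -38/9, and no column does worse for the kicker. The mix makes the keeper indifferent and guarantees -38/9, so it is optimal.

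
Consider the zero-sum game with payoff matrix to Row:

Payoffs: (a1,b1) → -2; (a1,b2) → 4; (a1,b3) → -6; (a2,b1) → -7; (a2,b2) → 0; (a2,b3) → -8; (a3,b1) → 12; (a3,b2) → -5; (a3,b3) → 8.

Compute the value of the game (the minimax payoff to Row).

Row minima: a1 → -6, a2 → -8, a3 → -5; maximin = -5.
Column maxima: b1 → 12, b2 → 4, b3 → 8; minimax = 4.
-5 ≠ 4, so there is no saddle point; optimal play is mixed.
a2 is strictly dominated by a1, so Row never plays it.
b1 is strictly dominated by b3 (it gives Row strictly more in every row), so Column never plays it.
On the remaining 2×2 (a1, a3 vs b2, b3):
Let Row play a1 with probability p. Expected payoff against b2: 4p + (-5)(1−p) = 9p − 5; against b3: (-6)p + 8(1−p) = −14p + 8.
Setting these equal: 9p − 5 = −14p + 8 ⇒ 23p = 13 ⇒ p = 13/23, and the value is (9)·(13/23) − 5 = 2/23.
For Column: with q = P(b2), equating a1's and a3's payoffs gives 10q − 6 = −13q + 8 ⇒ q = 14/23.

2/23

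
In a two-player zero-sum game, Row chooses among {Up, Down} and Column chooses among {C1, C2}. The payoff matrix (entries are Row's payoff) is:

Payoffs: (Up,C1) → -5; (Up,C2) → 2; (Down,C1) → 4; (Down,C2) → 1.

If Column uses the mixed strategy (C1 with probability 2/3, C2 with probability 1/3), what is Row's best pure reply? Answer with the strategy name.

Expected payoff of Up: (2/3)·(-5) + (1/3)·2 = -8/3.
Expected payoff of Down: (2/3)·4 + (1/3)·1 = 3.
The largest is 3, so Row's best response is Down.

Down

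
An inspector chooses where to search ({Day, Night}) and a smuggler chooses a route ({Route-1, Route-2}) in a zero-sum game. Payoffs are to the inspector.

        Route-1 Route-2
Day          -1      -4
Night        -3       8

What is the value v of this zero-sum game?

Row minima: Day → -4, Night → -3; maximin = -3.
Column maxima: Route-1 → -1, Route-2 → 8; minimax = -1.
-3 ≠ -1, so there is no saddle point; optimal play is mixed.
Let the inspector play Day with probability p. Expected payoff against Route-1: (-1)p + (-3)(1−p) = 2p − 3; against Route-2: (-4)p + 8(1−p) = −12p + 8.
Setting these equal: 2p − 3 = −12p + 8 ⇒ 14p = 11 ⇒ p = 11/14, and the value is (2)·(11/14) − 3 = -10/7.
For the smuggler: with q = P(Route-1), equating Day's and Night's payoffs gives 3q − 4 = −11q + 8 ⇒ q = 6/7.

-10/7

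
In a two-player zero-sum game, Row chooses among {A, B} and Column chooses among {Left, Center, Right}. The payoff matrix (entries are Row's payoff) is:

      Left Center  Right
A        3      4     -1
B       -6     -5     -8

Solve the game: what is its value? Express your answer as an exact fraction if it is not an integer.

Row minima: A → -1, B → -8; maximin = -1.
Column maxima: Left → 3, Center → 4, Right → -1; minimax = -1.
Since maximin = minimax = -1, there is a saddle point and the value is -1.

-1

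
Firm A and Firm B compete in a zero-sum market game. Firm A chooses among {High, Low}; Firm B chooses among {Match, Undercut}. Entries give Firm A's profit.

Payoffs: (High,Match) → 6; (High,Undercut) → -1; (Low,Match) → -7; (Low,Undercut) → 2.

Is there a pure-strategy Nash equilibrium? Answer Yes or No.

Row minima: High → -1, Low → -7; maximin = -1.
Column maxima: Match → 6, Undercut → 2; minimax = 2.
-1 ≠ 2, so no pure-strategy equilibrium exists.

No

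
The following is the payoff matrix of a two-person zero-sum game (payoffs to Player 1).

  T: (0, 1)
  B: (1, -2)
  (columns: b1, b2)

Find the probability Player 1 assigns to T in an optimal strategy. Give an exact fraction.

3/4

Row minima: T → 0, B → -2; maximin = 0.
Column maxima: b1 → 1, b2 → 1; minimax = 1.
0 ≠ 1, so there is no saddle point; optimal play is mixed.
Let Player 1 play T with probability p. Expected payoff against b1: 0p + 1(1−p) = −p + 1; against b2: 1p + (-2)(1−p) = 3p − 2.
Setting these equal: −p + 1 = 3p − 2 ⇒ −4p = -3 ⇒ p = 3/4, and the value is (-1)·(3/4) + 1 = 1/4.
For Player 2: with q = P(b1), equating T's and B's payoffs gives −q + 1 = 3q − 2 ⇒ q = 3/4.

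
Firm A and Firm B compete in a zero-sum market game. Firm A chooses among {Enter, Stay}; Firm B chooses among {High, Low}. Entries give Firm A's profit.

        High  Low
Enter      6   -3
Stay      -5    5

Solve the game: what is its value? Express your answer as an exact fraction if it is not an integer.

15/19

Row minima: Enter → -3, Stay → -5; maximin = -3.
Column maxima: High → 6, Low → 5; minimax = 5.
-3 ≠ 5, so there is no saddle point; optimal play is mixed.
Let Firm A play Enter with probability p. Expected payoff against High: 6p + (-5)(1−p) = 11p − 5; against Low: (-3)p + 5(1−p) = −8p + 5.
Setting these equal: 11p − 5 = −8p + 5 ⇒ 19p = 10 ⇒ p = 10/19, and the value is (11)·(10/19) − 5 = 15/19.
For Firm B: with q = P(High), equating Enter's and Stay's payoffs gives 9q − 3 = −10q + 5 ⇒ q = 8/19.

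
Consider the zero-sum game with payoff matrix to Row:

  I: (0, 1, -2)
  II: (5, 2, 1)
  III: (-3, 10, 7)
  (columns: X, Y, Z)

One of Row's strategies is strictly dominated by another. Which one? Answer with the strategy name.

I

II gives a strictly higher payoff than I against every column: 5 > 0, 2 > 1, 1 > -2.
So I is strictly dominated and Row never plays it.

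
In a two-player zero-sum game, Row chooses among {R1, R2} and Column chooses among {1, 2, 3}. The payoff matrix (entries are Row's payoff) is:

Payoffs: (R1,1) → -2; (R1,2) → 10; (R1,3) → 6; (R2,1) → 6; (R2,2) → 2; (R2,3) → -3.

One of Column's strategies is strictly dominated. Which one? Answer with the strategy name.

2

3 holds Row's payoff strictly below 2 in every row: 6 < 10, -3 < 2.
So 2 is strictly dominated for Column.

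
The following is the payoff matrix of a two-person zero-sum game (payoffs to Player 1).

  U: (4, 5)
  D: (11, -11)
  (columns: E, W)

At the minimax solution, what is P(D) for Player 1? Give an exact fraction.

1/23

Row minima: U → 4, D → -11; maximin = 4.
Column maxima: E → 11, W → 5; minimax = 5.
4 ≠ 5, so there is no saddle point; optimal play is mixed.
Let Player 1 play U with probability p. Expected payoff against E: 4p + 11(1−p) = −7p + 11; against W: 5p + (-11)(1−p) = 16p − 11.
Setting these equal: −7p + 11 = 16p − 11 ⇒ −23p = -22 ⇒ p = 22/23, and the value is (-7)·(22/23) + 11 = 99/23.
For Player 2: with q = P(E), equating U's and D's payoffs gives −q + 5 = 22q − 11 ⇒ q = 16/23.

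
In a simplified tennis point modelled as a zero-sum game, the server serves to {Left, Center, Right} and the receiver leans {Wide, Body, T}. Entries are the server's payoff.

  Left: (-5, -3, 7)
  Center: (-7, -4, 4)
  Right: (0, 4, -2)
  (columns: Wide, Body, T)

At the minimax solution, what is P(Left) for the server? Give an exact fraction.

Row minima: Left → -5, Center → -7, Right → -2; maximin = -2.
Column maxima: Wide → 0, Body → 4, T → 7; minimax = 0.
-2 ≠ 0, so there is no saddle point; optimal play is mixed.
Center is strictly dominated by Left, so the server never plays it.
Body is strictly dominated by Wide (it gives the server strictly more in every row), so the receiver never plays it.
On the remaining 2×2 (Left, Right vs Wide, T):
Let the server play Left with probability p. Expected payoff against Wide: (-5)p + 0(1−p) = −5p; against T: 7p + (-2)(1−p) = 9p − 2.
Setting these equal: −5p = 9p − 2 ⇒ −14p = -2 ⇒ p = 1/7, and the value is (-5)·(1/7) = -5/7.
For the receiver: with q = P(Wide), equating Left's and Right's payoffs gives −12q + 7 = 2q − 2 ⇒ q = 9/14.

1/7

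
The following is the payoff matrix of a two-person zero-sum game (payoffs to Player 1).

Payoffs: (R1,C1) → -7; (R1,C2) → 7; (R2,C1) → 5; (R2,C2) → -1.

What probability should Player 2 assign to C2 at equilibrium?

3/5

Row minima: R1 → -7, R2 → -1; maximin = -1.
Column maxima: C1 → 5, C2 → 7; minimax = 5.
-1 ≠ 5, so there is no saddle point; optimal play is mixed.
Let Player 1 play R1 with probability p. Expected payoff against C1: (-7)p + 5(1−p) = −12p + 5; against C2: 7p + (-1)(1−p) = 8p − 1.
Setting these equal: −12p + 5 = 8p − 1 ⇒ −20p = -6 ⇒ p = 3/10, and the value is (-12)·(3/10) + 5 = 7/5.
For Player 2: with q = P(C1), equating R1's and R2's payoffs gives −14q + 7 = 6q − 1 ⇒ q = 2/5.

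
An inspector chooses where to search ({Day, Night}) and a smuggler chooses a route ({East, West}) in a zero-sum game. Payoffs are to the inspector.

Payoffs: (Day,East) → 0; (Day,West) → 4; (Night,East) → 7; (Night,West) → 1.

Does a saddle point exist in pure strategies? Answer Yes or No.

No

Row minima: Day → 0, Night → 1; maximin = 1.
Column maxima: East → 7, West → 4; minimax = 4.
1 ≠ 4, so no pure-strategy equilibrium exists.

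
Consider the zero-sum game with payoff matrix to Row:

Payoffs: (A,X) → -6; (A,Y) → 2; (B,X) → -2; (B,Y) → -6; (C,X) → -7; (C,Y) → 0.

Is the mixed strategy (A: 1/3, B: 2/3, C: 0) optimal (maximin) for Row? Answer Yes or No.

Against X this mix gives (1/3)·(-6) + (2/3)·(-2) = -10/3.
Against Y this mix gives (1/3)·2 + (2/3)·(-6) = -10/3.
All of Column's active replies (X, Y) yield -10/3, and no column does worse for Row. The mix makes Column indifferent and guarantees -10/3, so it is optimal.

Yes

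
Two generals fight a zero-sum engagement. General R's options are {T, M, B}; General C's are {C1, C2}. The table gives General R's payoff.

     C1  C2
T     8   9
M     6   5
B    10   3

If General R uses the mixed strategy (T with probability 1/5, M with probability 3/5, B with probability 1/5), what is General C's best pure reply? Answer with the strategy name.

If General C plays C1, General R's expected payoff is (1/5)·8 + (3/5)·6 + (1/5)·10 = 36/5.
If General C plays C2, General R's expected payoff is (1/5)·9 + (3/5)·5 + (1/5)·3 = 27/5.
General C minimizes General R's payoff; the smallest is 27/5, so the best response is C2.

C2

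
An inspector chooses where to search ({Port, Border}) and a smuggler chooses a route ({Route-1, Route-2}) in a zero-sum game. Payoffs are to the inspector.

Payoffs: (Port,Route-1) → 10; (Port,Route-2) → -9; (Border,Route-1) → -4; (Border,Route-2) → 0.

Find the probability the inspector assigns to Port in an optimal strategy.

4/23

Row minima: Port → -9, Border → -4; maximin = -4.
Column maxima: Route-1 → 10, Route-2 → 0; minimax = 0.
-4 ≠ 0, so there is no saddle point; optimal play is mixed.
Let the inspector play Port with probability p. Expected payoff against Route-1: 10p + (-4)(1−p) = 14p − 4; against Route-2: (-9)p + 0(1−p) = −9p.
Setting these equal: 14p − 4 = −9p ⇒ 23p = 4 ⇒ p = 4/23, and the value is (14)·(4/23) − 4 = -36/23.
For the smuggler: with q = P(Route-1), equating Port's and Border's payoffs gives 19q − 9 = −4q ⇒ q = 9/23.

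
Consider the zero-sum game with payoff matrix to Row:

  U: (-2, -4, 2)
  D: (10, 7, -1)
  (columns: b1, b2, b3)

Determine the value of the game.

5/7

Row minima: U → -4, D → -1; maximin = -1.
Column maxima: b1 → 10, b2 → 7, b3 → 2; minimax = 2.
-1 ≠ 2, so there is no saddle point; optimal play is mixed.
b1 is strictly dominated by b2 (it gives Row strictly more in every row), so Column never plays it.
On the remaining 2×2 (U, D vs b2, b3):
Let Row play U with probability p. Expected payoff against b2: (-4)p + 7(1−p) = −11p + 7; against b3: 2p + (-1)(1−p) = 3p − 1.
Setting these equal: −11p + 7 = 3p − 1 ⇒ −14p = -8 ⇒ p = 4/7, and the value is (-11)·(4/7) + 7 = 5/7.
For Column: with q = P(b2), equating U's and D's payoffs gives −6q + 2 = 8q − 1 ⇒ q = 3/14.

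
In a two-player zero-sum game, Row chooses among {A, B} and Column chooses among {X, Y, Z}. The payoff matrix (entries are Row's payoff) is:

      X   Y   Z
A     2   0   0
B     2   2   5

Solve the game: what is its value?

Row minima: A → 0, B → 2; maximin = 2.
Column maxima: X → 2, Y → 2, Z → 5; minimax = 2.
Since maximin = minimax = 2, there is a saddle point and the value is 2.

2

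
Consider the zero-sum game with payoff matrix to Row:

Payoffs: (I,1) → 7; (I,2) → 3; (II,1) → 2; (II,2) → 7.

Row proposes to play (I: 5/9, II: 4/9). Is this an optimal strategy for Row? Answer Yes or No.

Against 1 this mix gives (5/9)·7 + (4/9)·2 = 43/9.
Against 2 this mix gives (5/9)·3 + (4/9)·7 = 43/9.
All of Column's active replies (1, 2) yield 43/9, and no column does worse for Row. The mix makes Column indifferent and guarantees 43/9, so it is optimal.

Yes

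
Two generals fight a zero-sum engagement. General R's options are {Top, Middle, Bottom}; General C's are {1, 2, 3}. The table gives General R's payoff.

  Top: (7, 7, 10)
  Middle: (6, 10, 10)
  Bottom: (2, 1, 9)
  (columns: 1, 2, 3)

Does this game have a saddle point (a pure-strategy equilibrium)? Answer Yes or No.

Row minima: Top → 7, Middle → 6, Bottom → 1; maximin = 7.
Column maxima: 1 → 7, 2 → 10, 3 → 10; minimax = 7.
maximin = minimax = 7, so a saddle point exists.

Yes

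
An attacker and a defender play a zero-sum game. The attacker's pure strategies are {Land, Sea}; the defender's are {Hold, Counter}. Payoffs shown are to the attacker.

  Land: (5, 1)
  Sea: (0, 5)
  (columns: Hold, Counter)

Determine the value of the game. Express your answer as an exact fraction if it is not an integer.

25/9

Row minima: Land → 1, Sea → 0; maximin = 1.
Column maxima: Hold → 5, Counter → 5; minimax = 5.
1 ≠ 5, so there is no saddle point; optimal play is mixed.
Let the attacker play Land with probability p. Expected payoff against Hold: 5p + 0(1−p) = 5p; against Counter: 1p + 5(1−p) = −4p + 5.
Setting these equal: 5p = −4p + 5 ⇒ 9p = 5 ⇒ p = 5/9, and the value is (5)·(5/9) = 25/9.
For the defender: with q = P(Hold), equating Land's and Sea's payoffs gives 4q + 1 = −5q + 5 ⇒ q = 4/9.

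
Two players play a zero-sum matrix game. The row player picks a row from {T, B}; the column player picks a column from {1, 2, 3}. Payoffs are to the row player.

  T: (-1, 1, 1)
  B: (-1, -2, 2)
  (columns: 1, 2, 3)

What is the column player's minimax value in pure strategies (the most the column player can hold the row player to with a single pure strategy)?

-1

Column maxima: 1 → -1, 2 → 1, 3 → 2.
The smallest of these is -1.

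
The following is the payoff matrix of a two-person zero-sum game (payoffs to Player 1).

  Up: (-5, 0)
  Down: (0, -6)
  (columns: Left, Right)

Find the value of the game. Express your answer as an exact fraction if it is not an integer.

Row minima: Up → -5, Down → -6; maximin = -5.
Column maxima: Left → 0, Right → 0; minimax = 0.
-5 ≠ 0, so there is no saddle point; optimal play is mixed.
Let Player 1 play Up with probability p. Expected payoff against Left: (-5)p + 0(1−p) = −5p; against Right: 0p + (-6)(1−p) = 6p − 6.
Setting these equal: −5p = 6p − 6 ⇒ −11p = -6 ⇒ p = 6/11, and the value is (-5)·(6/11) = -30/11.
For Player 2: with q = P(Left), equating Up's and Down's payoffs gives −5q = 6q − 6 ⇒ q = 6/11.

-30/11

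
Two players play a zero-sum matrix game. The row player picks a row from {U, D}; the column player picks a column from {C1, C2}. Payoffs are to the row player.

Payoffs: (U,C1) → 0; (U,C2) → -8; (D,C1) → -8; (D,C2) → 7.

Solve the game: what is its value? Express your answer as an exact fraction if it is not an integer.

-64/23

Row minima: U → -8, D → -8; maximin = -8.
Column maxima: C1 → 0, C2 → 7; minimax = 0.
-8 ≠ 0, so there is no saddle point; optimal play is mixed.
Let the row player play U with probability p. Expected payoff against C1: 0p + (-8)(1−p) = 8p − 8; against C2: (-8)p + 7(1−p) = −15p + 7.
Setting these equal: 8p − 8 = −15p + 7 ⇒ 23p = 15 ⇒ p = 15/23, and the value is (8)·(15/23) − 8 = -64/23.
For the column player: with q = P(C1), equating U's and D's payoffs gives 8q − 8 = −15q + 7 ⇒ q = 15/23.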